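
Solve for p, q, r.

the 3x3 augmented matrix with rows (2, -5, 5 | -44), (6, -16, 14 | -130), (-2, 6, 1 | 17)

Forward elimination on [A|b]:
R2 <- R2 - (3)*R1:  [  0  -1  -1   2 ]
R3 <- R3 - (-1)*R1:  [   0    1    6  -27 ]
R3 <- R3 - (-1)*R2:  [   0    0    5  -25 ]
Row echelon form:
[ 2  -5   5  |  -44 ]
[ 0  -1  -1  |    2 ]
[ 0   0   5  |  -25 ]
Back-substitution:
r = (-25) / 5 = -5
q = (2 - (-1)*(-5)) / -1 = 3
p = (-44 - (-5)*(3) - (5)*(-5)) / 2 = -2

(-2, 3, -5)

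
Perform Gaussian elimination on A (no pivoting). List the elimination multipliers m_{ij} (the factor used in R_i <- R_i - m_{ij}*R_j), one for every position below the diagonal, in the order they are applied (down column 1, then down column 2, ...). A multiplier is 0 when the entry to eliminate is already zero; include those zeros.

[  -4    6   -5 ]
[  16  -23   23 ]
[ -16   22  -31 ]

multipliers: -4, 4, -2

Forward elimination:
R2 <- R2 - (-4)*R1:  [ 0  1  3 ]
R3 <- R3 - (4)*R1:  [   0   -2  -11 ]
R3 <- R3 - (-2)*R2:  [  0   0  -5 ]
Multipliers (in order of application): m_{21} = -4, m_{31} = 4, m_{32} = -2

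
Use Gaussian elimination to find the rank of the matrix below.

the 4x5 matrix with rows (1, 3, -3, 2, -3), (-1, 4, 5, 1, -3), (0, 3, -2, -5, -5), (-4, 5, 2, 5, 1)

Row reduction:
R2 <- R2 - (-1)*R1:  [  0   7   2   3  -6 ]
R4 <- R4 - (-4)*R1:  [   0   17  -10   13  -11 ]
R3 <- R3 - (3/7)*R2:  [     0      0  -20/7  -44/7  -17/7 ]
R4 <- R4 - (17/7)*R2:  [      0       0  -104/7    40/7    25/7 ]
R4 <- R4 - (26/5)*R3:  [     0      0      0  192/5   81/5 ]
Row echelon form:
[ 1  3     -3      2     -3 ]
[ 0  7      2      3     -6 ]
[ 0  0  -20/7  -44/7  -17/7 ]
[ 0  0      0  192/5   81/5 ]
Nonzero rows / pivot columns: 4

rank(A) = 4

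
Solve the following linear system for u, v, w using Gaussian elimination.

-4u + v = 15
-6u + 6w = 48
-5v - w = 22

(-5, -5, 3)

Forward elimination on [A|b]:
R2 <- R2 - (3/2)*R1:  [    0  -3/2     6  51/2 ]
R3 <- R3 - (10/3)*R2:  [   0    0  -21  -63 ]
Row echelon form:
[ -4     1    0  |    15 ]
[  0  -3/2    6  |  51/2 ]
[  0     0  -21  |   -63 ]
Back-substitution:
w = (-63) / -21 = 3
v = (51/2 - (6)*(3)) / (-3/2) = -5
u = (15 - (1)*(-5)) / -4 = -5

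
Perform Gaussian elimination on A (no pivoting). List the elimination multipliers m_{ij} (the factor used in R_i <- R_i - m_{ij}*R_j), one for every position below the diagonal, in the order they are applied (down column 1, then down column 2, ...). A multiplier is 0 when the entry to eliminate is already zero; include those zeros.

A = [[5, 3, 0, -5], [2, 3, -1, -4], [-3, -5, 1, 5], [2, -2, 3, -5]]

Forward elimination:
R2 <- R2 - (2/5)*R1:  [   0  9/5   -1   -2 ]
R3 <- R3 - (-3/5)*R1:  [     0  -16/5      1      2 ]
R4 <- R4 - (2/5)*R1:  [     0  -16/5      3     -3 ]
R3 <- R3 - (-16/9)*R2:  [     0      0   -7/9  -14/9 ]
R4 <- R4 - (-16/9)*R2:  [     0      0   11/9  -59/9 ]
R4 <- R4 - (-11/7)*R3:  [  0   0   0  -9 ]
Multipliers (in order of application): m_{21} = 2/5, m_{31} = -3/5, m_{41} = 2/5, m_{32} = -16/9, m_{42} = -16/9, m_{43} = -11/7

multipliers: 2/5, -3/5, 2/5, -16/9, -16/9, -11/7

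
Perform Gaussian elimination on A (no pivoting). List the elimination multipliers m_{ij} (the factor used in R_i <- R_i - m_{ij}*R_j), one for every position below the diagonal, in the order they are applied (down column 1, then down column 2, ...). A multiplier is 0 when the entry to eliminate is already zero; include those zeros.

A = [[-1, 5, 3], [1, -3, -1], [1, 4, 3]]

Forward elimination:
R2 <- R2 - (-1)*R1:  [ 0  2  2 ]
R3 <- R3 - (-1)*R1:  [ 0  9  6 ]
R3 <- R3 - (9/2)*R2:  [  0   0  -3 ]
Multipliers (in order of application): m_{21} = -1, m_{31} = -1, m_{32} = 9/2

multipliers: -1, -1, 9/2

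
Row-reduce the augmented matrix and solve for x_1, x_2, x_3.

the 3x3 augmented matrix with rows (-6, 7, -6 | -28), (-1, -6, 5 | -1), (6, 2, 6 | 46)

(4, 2, 3)

Forward elimination on [A|b]:
R2 <- R2 - (1/6)*R1:  [     0  -43/6      6   11/3 ]
R3 <- R3 - (-1)*R1:  [  0   9   0  18 ]
R3 <- R3 - (-54/43)*R2:  [      0       0  324/43  972/43 ]
Row echelon form:
[ -6      7      -6  |     -28 ]
[  0  -43/6       6  |    11/3 ]
[  0      0  324/43  |  972/43 ]
Back-substitution:
x_3 = (972/43) / (324/43) = 3
x_2 = (11/3 - (6)*(3)) / (-43/6) = 2
x_1 = (-28 - (7)*(2) - (-6)*(3)) / -6 = 4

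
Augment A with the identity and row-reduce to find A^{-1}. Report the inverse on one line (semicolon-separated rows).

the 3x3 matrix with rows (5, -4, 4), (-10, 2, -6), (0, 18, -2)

inverse = [-13/15 -8/15 -2/15; 1/6 1/12 1/12; 3/2 3/4 1/4]

Gauss-Jordan on [A | I]:
R1 <- (1/5)*R1:  [    1  -4/5   4/5  |   1/5     0     0 ]
R2 <- R2 - (-10)*R1:  [  0  -6   2  |   2   1   0 ]
R2 <- (1/-6)*R2:  [    0     1  -1/3  |  -1/3  -1/6     0 ]
R1 <- R1 - (-4/5)*R2:  [     1      0   8/15  |  -1/15  -2/15      0 ]
R3 <- R3 - (18)*R2:  [ 0  0  4  |  6  3  1 ]
R3 <- (1/4)*R3:  [   0    0    1  |  3/2  3/4  1/4 ]
R1 <- R1 - (8/15)*R3:  [      1       0       0  |  -13/15   -8/15   -2/15 ]
R2 <- R2 - (-1/3)*R3:  [    0     1     0  |   1/6  1/12  1/12 ]
Right block of [I | A^{-1}] is the inverse:
[ -13/15  -8/15  -2/15 ]
[    1/6   1/12   1/12 ]
[    3/2    3/4    1/4 ]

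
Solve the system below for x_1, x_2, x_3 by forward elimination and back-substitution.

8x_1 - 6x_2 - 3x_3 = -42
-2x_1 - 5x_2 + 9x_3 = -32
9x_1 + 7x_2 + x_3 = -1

(-3, 4, -2)

Forward elimination on [A|b]:
R2 <- R2 - (-1/4)*R1:  [     0  -13/2   33/4  -85/2 ]
R3 <- R3 - (9/8)*R1:  [     0   55/4   35/8  185/4 ]
R3 <- R3 - (-55/26)*R2:  [        0         0   1135/52  -1135/26 ]
Row echelon form:
[ 8     -6       -3  |       -42 ]
[ 0  -13/2     33/4  |     -85/2 ]
[ 0      0  1135/52  |  -1135/26 ]
Back-substitution:
x_3 = (-1135/26) / (1135/52) = -2
x_2 = (-85/2 - (33/4)*(-2)) / (-13/2) = 4
x_1 = (-42 - (-6)*(4) - (-3)*(-2)) / 8 = -3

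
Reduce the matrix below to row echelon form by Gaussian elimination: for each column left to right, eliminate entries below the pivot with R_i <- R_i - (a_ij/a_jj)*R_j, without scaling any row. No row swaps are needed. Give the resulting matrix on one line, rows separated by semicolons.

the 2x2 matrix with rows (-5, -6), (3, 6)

REF = [-5 -6; 0 12/5]

Forward elimination:
R2 <- R2 - (-3/5)*R1:  [    0  12/5 ]
Row echelon form:
[ -5    -6 ]
[  0  12/5 ]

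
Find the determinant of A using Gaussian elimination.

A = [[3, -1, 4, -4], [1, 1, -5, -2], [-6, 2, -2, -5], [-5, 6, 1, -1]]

det(A) = 1337

Forward elimination:
R2 <- R2 - (1/3)*R1:  [     0    4/3  -19/3   -2/3 ]
R3 <- R3 - (-2)*R1:  [   0    0    6  -13 ]
R4 <- R4 - (-5/3)*R1:  [     0   13/3   23/3  -23/3 ]
R4 <- R4 - (13/4)*R2:  [     0      0  113/4  -11/2 ]
R4 <- R4 - (113/24)*R3:  [       0        0        0  1337/24 ]
Upper-triangular form:
[ 3   -1      4       -4 ]
[ 0  4/3  -19/3     -2/3 ]
[ 0    0      6      -13 ]
[ 0    0      0  1337/24 ]
det(A) = (-1)^0 * (3) * (4/3) * (6) * (1337/24) = 1337  (0 row swaps -> sign +1)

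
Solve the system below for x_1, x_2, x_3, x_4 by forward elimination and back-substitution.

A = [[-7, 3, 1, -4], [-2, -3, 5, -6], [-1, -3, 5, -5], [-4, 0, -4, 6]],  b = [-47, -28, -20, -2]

(5, 0, 0, 3)

Forward elimination on [A|b]:
R2 <- R2 - (2/7)*R1:  [      0   -27/7    33/7   -34/7  -102/7 ]
R3 <- R3 - (1/7)*R1:  [     0  -24/7   34/7  -31/7  -93/7 ]
R4 <- R4 - (4/7)*R1:  [     0  -12/7  -32/7   58/7  174/7 ]
R3 <- R3 - (8/9)*R2:  [    0     0   2/3  -1/9  -1/3 ]
R4 <- R4 - (4/9)*R2:  [     0      0  -20/3   94/9   94/3 ]
R4 <- R4 - (-10)*R3:  [    0     0     0  28/3    28 ]
Row echelon form:
[ -7      3     1     -4  |     -47 ]
[  0  -27/7  33/7  -34/7  |  -102/7 ]
[  0      0   2/3   -1/9  |    -1/3 ]
[  0      0     0   28/3  |      28 ]
Back-substitution:
x_4 = (28) / (28/3) = 3
x_3 = (-1/3 - (-1/9)*(3)) / (2/3) = 0
x_2 = (-102/7 - (33/7)*(0) - (-34/7)*(3)) / (-27/7) = 0
x_1 = (-47 - (3)*(0) - (1)*(0) - (-4)*(3)) / -7 = 5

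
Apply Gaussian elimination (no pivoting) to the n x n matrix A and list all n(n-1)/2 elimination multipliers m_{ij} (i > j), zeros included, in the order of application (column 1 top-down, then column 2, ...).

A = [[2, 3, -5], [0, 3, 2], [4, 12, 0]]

Forward elimination:
R2: entry in column 1 is already 0 -> m_{21} = 0 (no row operation needed)
R3 <- R3 - (2)*R1:  [  0   6  10 ]
R3 <- R3 - (2)*R2:  [ 0  0  6 ]
Multipliers (in order of application): m_{21} = 0, m_{31} = 2, m_{32} = 2

multipliers: 0, 2, 2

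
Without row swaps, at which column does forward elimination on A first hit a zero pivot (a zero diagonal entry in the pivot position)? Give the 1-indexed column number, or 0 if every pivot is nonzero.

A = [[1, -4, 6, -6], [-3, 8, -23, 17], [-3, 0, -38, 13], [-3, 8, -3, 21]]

first zero-pivot column = 0

Naive forward elimination:
R2 <- R2 - (-3)*R1:  [  0  -4  -5  -1 ]
R3 <- R3 - (-3)*R1:  [   0  -12  -20   -5 ]
R4 <- R4 - (-3)*R1:  [  0  -4  15   3 ]
R3 <- R3 - (3)*R2:  [  0   0  -5  -2 ]
R4 <- R4 - (1)*R2:  [  0   0  20   4 ]
R4 <- R4 - (-4)*R3:  [  0   0   0  -4 ]
All pivots nonzero; naive elimination completes without hitting a zero pivot.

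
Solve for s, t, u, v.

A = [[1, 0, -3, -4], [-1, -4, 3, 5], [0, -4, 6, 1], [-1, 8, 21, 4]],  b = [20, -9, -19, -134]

Forward elimination on [A|b]:
R2 <- R2 - (-1)*R1:  [  0  -4   0   1  11 ]
R4 <- R4 - (-1)*R1:  [    0     8    18     0  -114 ]
R3 <- R3 - (1)*R2:  [   0    0    6    0  -30 ]
R4 <- R4 - (-2)*R2:  [   0    0   18    2  -92 ]
R4 <- R4 - (3)*R3:  [  0   0   0   2  -2 ]
Row echelon form:
[ 1   0  -3  -4  |   20 ]
[ 0  -4   0   1  |   11 ]
[ 0   0   6   0  |  -30 ]
[ 0   0   0   2  |   -2 ]
Back-substitution:
v = (-2) / 2 = -1
u = (-30) / 6 = -5
t = (11 - (1)*(-1)) / -4 = -3
s = (20 - (-3)*(-5) - (-4)*(-1)) / 1 = 1

(1, -3, -5, -1)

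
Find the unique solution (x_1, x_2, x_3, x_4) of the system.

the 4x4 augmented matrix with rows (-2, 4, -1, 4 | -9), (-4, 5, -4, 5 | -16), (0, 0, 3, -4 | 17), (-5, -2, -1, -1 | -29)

(5, 5, -1, -5)

Forward elimination on [A|b]:
R2 <- R2 - (2)*R1:  [  0  -3  -2  -3   2 ]
R4 <- R4 - (5/2)*R1:  [     0    -12    3/2    -11  -13/2 ]
R4 <- R4 - (4)*R2:  [     0      0   19/2      1  -29/2 ]
R4 <- R4 - (19/6)*R3:  [      0       0       0    41/3  -205/3 ]
Row echelon form:
[ -2   4  -1     4  |      -9 ]
[  0  -3  -2    -3  |       2 ]
[  0   0   3    -4  |      17 ]
[  0   0   0  41/3  |  -205/3 ]
Back-substitution:
x_4 = (-205/3) / (41/3) = -5
x_3 = (17 - (-4)*(-5)) / 3 = -1
x_2 = (2 - (-2)*(-1) - (-3)*(-5)) / -3 = 5
x_1 = (-9 - (4)*(5) - (-1)*(-1) - (4)*(-5)) / -2 = 5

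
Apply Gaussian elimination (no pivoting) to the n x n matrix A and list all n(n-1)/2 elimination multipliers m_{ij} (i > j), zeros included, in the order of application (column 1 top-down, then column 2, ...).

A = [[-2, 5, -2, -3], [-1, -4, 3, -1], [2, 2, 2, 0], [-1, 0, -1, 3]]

multipliers: 1/2, -1, 1/2, -14/13, 5/13, -5/14

Forward elimination:
R2 <- R2 - (1/2)*R1:  [     0  -13/2      4    1/2 ]
R3 <- R3 - (-1)*R1:  [  0   7   0  -3 ]
R4 <- R4 - (1/2)*R1:  [    0  -5/2     0   9/2 ]
R3 <- R3 - (-14/13)*R2:  [      0       0   56/13  -32/13 ]
R4 <- R4 - (5/13)*R2:  [      0       0  -20/13   56/13 ]
R4 <- R4 - (-5/14)*R3:  [    0     0     0  24/7 ]
Multipliers (in order of application): m_{21} = 1/2, m_{31} = -1, m_{41} = 1/2, m_{32} = -14/13, m_{42} = 5/13, m_{43} = -5/14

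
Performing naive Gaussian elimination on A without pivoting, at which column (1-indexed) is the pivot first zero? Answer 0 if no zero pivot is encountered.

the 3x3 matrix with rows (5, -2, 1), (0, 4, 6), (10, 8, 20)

first zero-pivot column = 3

Naive forward elimination:
R3 <- R3 - (2)*R1:  [  0  12  18 ]
R3 <- R3 - (3)*R2:  [ 0  0  0 ]
Matrix at this point:
[ 5  -2  1 ]
[ 0   4  6 ]
[ 0   0  0 ]
Pivot entry (3,3) in the last row is zero and there are no rows below to swap with -> zero pivot in column 3 (A is singular).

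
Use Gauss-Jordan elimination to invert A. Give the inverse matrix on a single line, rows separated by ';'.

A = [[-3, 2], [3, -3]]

Gauss-Jordan on [A | I]:
R1 <- (1/-3)*R1:  [    1  -2/3  |  -1/3     0 ]
R2 <- R2 - (3)*R1:  [  0  -1  |   1   1 ]
R2 <- (1/-1)*R2:  [  0   1  |  -1  -1 ]
R1 <- R1 - (-2/3)*R2:  [    1     0  |    -1  -2/3 ]
Right block of [I | A^{-1}] is the inverse:
[ -1  -2/3 ]
[ -1    -1 ]

inverse = [-1 -2/3; -1 -1]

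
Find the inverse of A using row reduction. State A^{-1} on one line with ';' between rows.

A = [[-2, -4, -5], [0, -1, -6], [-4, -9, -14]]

inverse = [-10 -11/4 19/4; 6 2 -3; -1 -1/2 1/2]

Gauss-Jordan on [A | I]:
R1 <- (1/-2)*R1:  [    1     2   5/2  |  -1/2     0     0 ]
R3 <- R3 - (-4)*R1:  [  0  -1  -4  |  -2   0   1 ]
R2 <- (1/-1)*R2:  [  0   1   6  |   0  -1   0 ]
R1 <- R1 - (2)*R2:  [     1      0  -19/2  |   -1/2      2      0 ]
R3 <- R3 - (-1)*R2:  [  0   0   2  |  -2  -1   1 ]
R3 <- (1/2)*R3:  [    0     0     1  |    -1  -1/2   1/2 ]
R1 <- R1 - (-19/2)*R3:  [     1      0      0  |    -10  -11/4   19/4 ]
R2 <- R2 - (6)*R3:  [  0   1   0  |   6   2  -3 ]
Right block of [I | A^{-1}] is the inverse:
[ -10  -11/4  19/4 ]
[   6      2    -3 ]
[  -1   -1/2   1/2 ]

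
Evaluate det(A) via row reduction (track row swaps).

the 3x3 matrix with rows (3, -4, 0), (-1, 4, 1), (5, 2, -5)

det(A) = -66

Forward elimination:
R2 <- R2 - (-1/3)*R1:  [   0  8/3    1 ]
R3 <- R3 - (5/3)*R1:  [    0  26/3    -5 ]
R3 <- R3 - (13/4)*R2:  [     0      0  -33/4 ]
Upper-triangular form:
[ 3   -4      0 ]
[ 0  8/3      1 ]
[ 0    0  -33/4 ]
det(A) = (-1)^0 * (3) * (8/3) * (-33/4) = -66  (0 row swaps -> sign +1)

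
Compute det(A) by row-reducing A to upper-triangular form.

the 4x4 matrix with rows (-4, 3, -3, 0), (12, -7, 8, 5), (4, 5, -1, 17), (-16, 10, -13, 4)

det(A) = 48

Forward elimination:
R2 <- R2 - (-3)*R1:  [  0   2  -1   5 ]
R3 <- R3 - (-1)*R1:  [  0   8  -4  17 ]
R4 <- R4 - (4)*R1:  [  0  -2  -1   4 ]
R3 <- R3 - (4)*R2:  [  0   0   0  -3 ]
R4 <- R4 - (-1)*R2:  [  0   0  -2   9 ]
R3 <-> R4   (pivot in column 3 was zero)
[ -4  3  -3   0 ]
[  0  2  -1   5 ]
[  0  0  -2   9 ]
[  0  0   0  -3 ]
Upper-triangular form:
[ -4  3  -3   0 ]
[  0  2  -1   5 ]
[  0  0  -2   9 ]
[  0  0   0  -3 ]
det(A) = (-1)^1 * (-4) * (2) * (-2) * (-3) = 48  (1 row swap -> sign -1)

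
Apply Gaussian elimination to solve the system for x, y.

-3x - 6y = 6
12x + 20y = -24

Forward elimination on [A|b]:
R2 <- R2 - (-4)*R1:  [  0  -4   0 ]
Row echelon form:
[ -3  -6  |  6 ]
[  0  -4  |  0 ]
Back-substitution:
y = (0) / -4 = 0
x = (6 - (-6)*(0)) / -3 = -2

(-2, 0)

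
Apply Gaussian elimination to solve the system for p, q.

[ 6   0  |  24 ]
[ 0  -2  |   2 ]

Forward elimination on [A|b]:
Row echelon form:
[ 6   0  |  24 ]
[ 0  -2  |   2 ]
Back-substitution:
q = (2) / -2 = -1
p = (24) / 6 = 4

(4, -1)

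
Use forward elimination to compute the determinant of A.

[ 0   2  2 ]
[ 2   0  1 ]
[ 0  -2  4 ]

Forward elimination:
R1 <-> R2   (pivot in column 1 was zero)
[ 2   0  1 ]
[ 0   2  2 ]
[ 0  -2  4 ]
R3 <- R3 - (-1)*R2:  [ 0  0  6 ]
Upper-triangular form:
[ 2  0  1 ]
[ 0  2  2 ]
[ 0  0  6 ]
det(A) = (-1)^1 * (2) * (2) * (6) = -24  (1 row swap -> sign -1)

det(A) = -24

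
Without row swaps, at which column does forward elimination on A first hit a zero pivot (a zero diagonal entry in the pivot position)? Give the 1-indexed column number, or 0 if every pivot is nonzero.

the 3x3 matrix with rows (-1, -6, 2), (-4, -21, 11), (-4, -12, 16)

Naive forward elimination:
R2 <- R2 - (4)*R1:  [ 0  3  3 ]
R3 <- R3 - (4)*R1:  [  0  12   8 ]
R3 <- R3 - (4)*R2:  [  0   0  -4 ]
All pivots nonzero; naive elimination completes without hitting a zero pivot.

first zero-pivot column = 0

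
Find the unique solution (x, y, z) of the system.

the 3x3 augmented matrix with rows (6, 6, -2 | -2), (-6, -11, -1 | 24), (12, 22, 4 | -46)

Forward elimination on [A|b]:
R2 <- R2 - (-1)*R1:  [  0  -5  -3  22 ]
R3 <- R3 - (2)*R1:  [   0   10    8  -42 ]
R3 <- R3 - (-2)*R2:  [ 0  0  2  2 ]
Row echelon form:
[ 6   6  -2  |  -2 ]
[ 0  -5  -3  |  22 ]
[ 0   0   2  |   2 ]
Back-substitution:
z = (2) / 2 = 1
y = (22 - (-3)*(1)) / -5 = -5
x = (-2 - (6)*(-5) - (-2)*(1)) / 6 = 5

(5, -5, 1)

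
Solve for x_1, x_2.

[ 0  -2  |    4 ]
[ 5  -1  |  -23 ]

Forward elimination on [A|b]:
R1 <-> R2   (pivot in column 1 was zero)
[ 5  -1  -23 ]
[ 0  -2    4 ]
Row echelon form:
[ 5  -1  |  -23 ]
[ 0  -2  |    4 ]
Back-substitution:
x_2 = (4) / -2 = -2
x_1 = (-23 - (-1)*(-2)) / 5 = -5

(-5, -2)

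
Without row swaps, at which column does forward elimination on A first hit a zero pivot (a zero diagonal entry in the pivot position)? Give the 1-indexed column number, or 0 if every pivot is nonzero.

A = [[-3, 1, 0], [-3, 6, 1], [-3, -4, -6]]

Naive forward elimination:
R2 <- R2 - (1)*R1:  [ 0  5  1 ]
R3 <- R3 - (1)*R1:  [  0  -5  -6 ]
R3 <- R3 - (-1)*R2:  [  0   0  -5 ]
All pivots nonzero; naive elimination completes without hitting a zero pivot.

first zero-pivot column = 0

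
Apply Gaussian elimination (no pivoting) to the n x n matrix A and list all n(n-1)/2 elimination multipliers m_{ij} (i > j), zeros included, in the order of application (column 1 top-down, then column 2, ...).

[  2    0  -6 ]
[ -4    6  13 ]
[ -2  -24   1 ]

multipliers: -2, -1, -4

Forward elimination:
R2 <- R2 - (-2)*R1:  [ 0  6  1 ]
R3 <- R3 - (-1)*R1:  [   0  -24   -5 ]
R3 <- R3 - (-4)*R2:  [  0   0  -1 ]
Multipliers (in order of application): m_{21} = -2, m_{31} = -1, m_{32} = -4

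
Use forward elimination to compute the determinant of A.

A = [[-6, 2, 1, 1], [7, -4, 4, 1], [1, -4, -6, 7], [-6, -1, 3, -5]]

det(A) = 1878

Forward elimination:
R2 <- R2 - (-7/6)*R1:  [    0  -5/3  31/6  13/6 ]
R3 <- R3 - (-1/6)*R1:  [     0  -11/3  -35/6   43/6 ]
R4 <- R4 - (1)*R1:  [  0  -3   2  -6 ]
R3 <- R3 - (11/5)*R2:  [     0      0  -86/5   12/5 ]
R4 <- R4 - (9/5)*R2:  [      0       0  -73/10  -99/10 ]
R4 <- R4 - (73/172)*R3:  [       0        0        0  -939/86 ]
Upper-triangular form:
[ -6     2      1        1 ]
[  0  -5/3   31/6     13/6 ]
[  0     0  -86/5     12/5 ]
[  0     0      0  -939/86 ]
det(A) = (-1)^0 * (-6) * (-5/3) * (-86/5) * (-939/86) = 1878  (0 row swaps -> sign +1)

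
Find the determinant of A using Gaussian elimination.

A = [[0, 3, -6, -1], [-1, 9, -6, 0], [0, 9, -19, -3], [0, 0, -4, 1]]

Forward elimination:
R1 <-> R2   (pivot in column 1 was zero)
[ -1  9   -6   0 ]
[  0  3   -6  -1 ]
[  0  9  -19  -3 ]
[  0  0   -4   1 ]
R3 <- R3 - (3)*R2:  [  0   0  -1   0 ]
R4 <- R4 - (4)*R3:  [ 0  0  0  1 ]
Upper-triangular form:
[ -1  9  -6   0 ]
[  0  3  -6  -1 ]
[  0  0  -1   0 ]
[  0  0   0   1 ]
det(A) = (-1)^1 * (-1) * (3) * (-1) * (1) = -3  (1 row swap -> sign -1)

det(A) = -3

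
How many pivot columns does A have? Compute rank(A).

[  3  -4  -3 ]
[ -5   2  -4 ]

Row reduction:
R2 <- R2 - (-5/3)*R1:  [     0  -14/3     -9 ]
Row echelon form:
[ 3     -4  -3 ]
[ 0  -14/3  -9 ]
Nonzero rows / pivot columns: 2

rank(A) = 2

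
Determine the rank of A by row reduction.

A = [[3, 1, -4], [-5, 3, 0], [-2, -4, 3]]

rank(A) = 3

Row reduction:
R2 <- R2 - (-5/3)*R1:  [     0   14/3  -20/3 ]
R3 <- R3 - (-2/3)*R1:  [     0  -10/3    1/3 ]
R3 <- R3 - (-5/7)*R2:  [     0      0  -31/7 ]
Row echelon form:
[ 3     1     -4 ]
[ 0  14/3  -20/3 ]
[ 0     0  -31/7 ]
Nonzero rows / pivot columns: 3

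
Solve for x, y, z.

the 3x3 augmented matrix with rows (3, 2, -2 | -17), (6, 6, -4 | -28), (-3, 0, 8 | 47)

(-5, 3, 4)

Forward elimination on [A|b]:
R2 <- R2 - (2)*R1:  [ 0  2  0  6 ]
R3 <- R3 - (-1)*R1:  [  0   2   6  30 ]
R3 <- R3 - (1)*R2:  [  0   0   6  24 ]
Row echelon form:
[ 3  2  -2  |  -17 ]
[ 0  2   0  |    6 ]
[ 0  0   6  |   24 ]
Back-substitution:
z = (24) / 6 = 4
y = (6) / 2 = 3
x = (-17 - (2)*(3) - (-2)*(4)) / 3 = -5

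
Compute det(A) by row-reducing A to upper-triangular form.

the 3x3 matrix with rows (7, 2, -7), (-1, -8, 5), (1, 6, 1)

Forward elimination:
R2 <- R2 - (-1/7)*R1:  [     0  -54/7      4 ]
R3 <- R3 - (1/7)*R1:  [    0  40/7     2 ]
R3 <- R3 - (-20/27)*R2:  [      0       0  134/27 ]
Upper-triangular form:
[ 7      2      -7 ]
[ 0  -54/7       4 ]
[ 0      0  134/27 ]
det(A) = (-1)^0 * (7) * (-54/7) * (134/27) = -268  (0 row swaps -> sign +1)

det(A) = -268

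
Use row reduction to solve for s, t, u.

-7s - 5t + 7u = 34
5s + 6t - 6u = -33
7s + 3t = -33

(-3, -4, -1)

Forward elimination on [A|b]:
R2 <- R2 - (-5/7)*R1:  [     0   17/7     -1  -61/7 ]
R3 <- R3 - (-1)*R1:  [  0  -2   7   1 ]
R3 <- R3 - (-14/17)*R2:  [       0        0   105/17  -105/17 ]
Row echelon form:
[ -7    -5       7  |       34 ]
[  0  17/7      -1  |    -61/7 ]
[  0     0  105/17  |  -105/17 ]
Back-substitution:
u = (-105/17) / (105/17) = -1
t = (-61/7 - (-1)*(-1)) / (17/7) = -4
s = (34 - (-5)*(-4) - (7)*(-1)) / -7 = -3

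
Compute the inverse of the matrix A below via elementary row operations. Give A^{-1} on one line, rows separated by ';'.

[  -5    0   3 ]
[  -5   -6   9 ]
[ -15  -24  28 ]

inverse = [-8/25 12/25 -3/25; -1/30 19/30 -1/5; -1/5 4/5 -1/5]

Gauss-Jordan on [A | I]:
R1 <- (1/-5)*R1:  [    1     0  -3/5  |  -1/5     0     0 ]
R2 <- R2 - (-5)*R1:  [  0  -6   6  |  -1   1   0 ]
R3 <- R3 - (-15)*R1:  [   0  -24   19  |   -3    0    1 ]
R2 <- (1/-6)*R2:  [    0     1    -1  |   1/6  -1/6     0 ]
R3 <- R3 - (-24)*R2:  [  0   0  -5  |   1  -4   1 ]
R3 <- (1/-5)*R3:  [    0     0     1  |  -1/5   4/5  -1/5 ]
R1 <- R1 - (-3/5)*R3:  [     1      0      0  |  -8/25  12/25  -3/25 ]
R2 <- R2 - (-1)*R3:  [     0      1      0  |  -1/30  19/30   -1/5 ]
Right block of [I | A^{-1}] is the inverse:
[ -8/25  12/25  -3/25 ]
[ -1/30  19/30   -1/5 ]
[  -1/5    4/5   -1/5 ]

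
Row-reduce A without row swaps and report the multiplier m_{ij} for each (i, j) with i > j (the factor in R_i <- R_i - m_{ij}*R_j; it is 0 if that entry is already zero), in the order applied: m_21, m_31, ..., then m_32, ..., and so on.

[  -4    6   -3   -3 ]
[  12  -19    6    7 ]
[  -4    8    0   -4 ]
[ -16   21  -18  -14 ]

Forward elimination:
R2 <- R2 - (-3)*R1:  [  0  -1  -3  -2 ]
R3 <- R3 - (1)*R1:  [  0   2   3  -1 ]
R4 <- R4 - (4)*R1:  [  0  -3  -6  -2 ]
R3 <- R3 - (-2)*R2:  [  0   0  -3  -5 ]
R4 <- R4 - (3)*R2:  [ 0  0  3  4 ]
R4 <- R4 - (-1)*R3:  [  0   0   0  -1 ]
Multipliers (in order of application): m_{21} = -3, m_{31} = 1, m_{41} = 4, m_{32} = -2, m_{42} = 3, m_{43} = -1

multipliers: -3, 1, 4, -2, 3, -1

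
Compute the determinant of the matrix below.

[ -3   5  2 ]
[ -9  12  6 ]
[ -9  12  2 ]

det(A) = -36

Forward elimination:
R2 <- R2 - (3)*R1:  [  0  -3   0 ]
R3 <- R3 - (3)*R1:  [  0  -3  -4 ]
R3 <- R3 - (1)*R2:  [  0   0  -4 ]
Upper-triangular form:
[ -3   5   2 ]
[  0  -3   0 ]
[  0   0  -4 ]
det(A) = (-1)^0 * (-3) * (-3) * (-4) = -36  (0 row swaps -> sign +1)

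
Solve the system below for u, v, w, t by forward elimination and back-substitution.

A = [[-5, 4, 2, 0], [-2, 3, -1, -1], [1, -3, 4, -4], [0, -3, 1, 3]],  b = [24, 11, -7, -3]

Forward elimination on [A|b]:
R2 <- R2 - (2/5)*R1:  [    0   7/5  -9/5    -1   7/5 ]
R3 <- R3 - (-1/5)*R1:  [     0  -11/5   22/5     -4  -11/5 ]
R3 <- R3 - (-11/7)*R2:  [     0      0   11/7  -39/7      0 ]
R4 <- R4 - (-15/7)*R2:  [     0      0  -20/7    6/7      0 ]
R4 <- R4 - (-20/11)*R3:  [       0        0        0  -102/11        0 ]
Row echelon form:
[ -5    4     2        0  |   24 ]
[  0  7/5  -9/5       -1  |  7/5 ]
[  0    0  11/7    -39/7  |    0 ]
[  0    0     0  -102/11  |    0 ]
Back-substitution:
t = (0) / (-102/11) = 0
w = (0 - (-39/7)*(0)) / (11/7) = 0
v = (7/5 - (-9/5)*(0) - (-1)*(0)) / (7/5) = 1
u = (24 - (4)*(1) - (2)*(0)) / -5 = -4

(-4, 1, 0, 0)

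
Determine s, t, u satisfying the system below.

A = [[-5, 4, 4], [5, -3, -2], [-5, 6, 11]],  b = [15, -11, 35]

Forward elimination on [A|b]:
R2 <- R2 - (-1)*R1:  [ 0  1  2  4 ]
R3 <- R3 - (1)*R1:  [  0   2   7  20 ]
R3 <- R3 - (2)*R2:  [  0   0   3  12 ]
Row echelon form:
[ -5  4  4  |  15 ]
[  0  1  2  |   4 ]
[  0  0  3  |  12 ]
Back-substitution:
u = (12) / 3 = 4
t = (4 - (2)*(4)) / 1 = -4
s = (15 - (4)*(-4) - (4)*(4)) / -5 = -3

(-3, -4, 4)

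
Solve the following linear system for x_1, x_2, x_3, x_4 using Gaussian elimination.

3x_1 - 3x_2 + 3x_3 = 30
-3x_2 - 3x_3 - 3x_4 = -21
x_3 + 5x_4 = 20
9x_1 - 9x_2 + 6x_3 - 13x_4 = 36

(4, -1, 5, 3)

Forward elimination on [A|b]:
R4 <- R4 - (3)*R1:  [   0    0   -3  -13  -54 ]
R4 <- R4 - (-3)*R3:  [ 0  0  0  2  6 ]
Row echelon form:
[ 3  -3   3   0  |   30 ]
[ 0  -3  -3  -3  |  -21 ]
[ 0   0   1   5  |   20 ]
[ 0   0   0   2  |    6 ]
Back-substitution:
x_4 = (6) / 2 = 3
x_3 = (20 - (5)*(3)) / 1 = 5
x_2 = (-21 - (-3)*(5) - (-3)*(3)) / -3 = -1
x_1 = (30 - (-3)*(-1) - (3)*(5)) / 3 = 4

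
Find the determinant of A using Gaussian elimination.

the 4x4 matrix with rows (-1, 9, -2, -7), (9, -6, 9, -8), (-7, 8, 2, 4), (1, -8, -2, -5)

det(A) = 7521

Forward elimination:
R2 <- R2 - (-9)*R1:  [   0   75   -9  -71 ]
R3 <- R3 - (7)*R1:  [   0  -55   16   53 ]
R4 <- R4 - (-1)*R1:  [   0    1   -4  -12 ]
R3 <- R3 - (-11/15)*R2:  [     0      0   47/5  14/15 ]
R4 <- R4 - (1/75)*R2:  [       0        0   -97/25  -829/75 ]
R4 <- R4 - (-97/235)*R3:  [         0          0          0  -2507/235 ]
Upper-triangular form:
[ -1   9    -2         -7 ]
[  0  75    -9        -71 ]
[  0   0  47/5      14/15 ]
[  0   0     0  -2507/235 ]
det(A) = (-1)^0 * (-1) * (75) * (47/5) * (-2507/235) = 7521  (0 row swaps -> sign +1)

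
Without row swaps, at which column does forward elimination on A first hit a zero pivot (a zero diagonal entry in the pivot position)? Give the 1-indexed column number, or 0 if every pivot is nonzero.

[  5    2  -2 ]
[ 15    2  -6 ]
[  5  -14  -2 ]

first zero-pivot column = 3

Naive forward elimination:
R2 <- R2 - (3)*R1:  [  0  -4   0 ]
R3 <- R3 - (1)*R1:  [   0  -16    0 ]
R3 <- R3 - (4)*R2:  [ 0  0  0 ]
Matrix at this point:
[ 5   2  -2 ]
[ 0  -4   0 ]
[ 0   0   0 ]
Pivot entry (3,3) in the last row is zero and there are no rows below to swap with -> zero pivot in column 3 (A is singular).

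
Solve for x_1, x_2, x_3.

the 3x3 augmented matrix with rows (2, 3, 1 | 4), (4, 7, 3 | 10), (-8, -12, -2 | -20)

(-3, 4, -2)

Forward elimination on [A|b]:
R2 <- R2 - (2)*R1:  [ 0  1  1  2 ]
R3 <- R3 - (-4)*R1:  [  0   0   2  -4 ]
Row echelon form:
[ 2  3  1  |   4 ]
[ 0  1  1  |   2 ]
[ 0  0  2  |  -4 ]
Back-substitution:
x_3 = (-4) / 2 = -2
x_2 = (2 - (1)*(-2)) / 1 = 4
x_1 = (4 - (3)*(4) - (1)*(-2)) / 2 = -3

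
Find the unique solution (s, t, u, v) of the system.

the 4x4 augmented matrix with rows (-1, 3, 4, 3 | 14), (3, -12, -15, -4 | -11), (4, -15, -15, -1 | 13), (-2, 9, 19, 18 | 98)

Forward elimination on [A|b]:
R2 <- R2 - (-3)*R1:  [  0  -3  -3   5  31 ]
R3 <- R3 - (-4)*R1:  [  0  -3   1  11  69 ]
R4 <- R4 - (2)*R1:  [  0   3  11  12  70 ]
R3 <- R3 - (1)*R2:  [  0   0   4   6  38 ]
R4 <- R4 - (-1)*R2:  [   0    0    8   17  101 ]
R4 <- R4 - (2)*R3:  [  0   0   0   5  25 ]
Row echelon form:
[ -1   3   4  3  |  14 ]
[  0  -3  -3  5  |  31 ]
[  0   0   4  6  |  38 ]
[  0   0   0  5  |  25 ]
Back-substitution:
v = (25) / 5 = 5
u = (38 - (6)*(5)) / 4 = 2
t = (31 - (-3)*(2) - (5)*(5)) / -3 = -4
s = (14 - (3)*(-4) - (4)*(2) - (3)*(5)) / -1 = -3

(-3, -4, 2, 5)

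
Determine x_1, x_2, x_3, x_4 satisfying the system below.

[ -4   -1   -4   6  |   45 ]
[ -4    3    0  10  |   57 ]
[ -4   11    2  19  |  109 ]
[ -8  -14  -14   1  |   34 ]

Forward elimination on [A|b]:
R2 <- R2 - (1)*R1:  [  0   4   4   4  12 ]
R3 <- R3 - (1)*R1:  [  0  12   6  13  64 ]
R4 <- R4 - (2)*R1:  [   0  -12   -6  -11  -56 ]
R3 <- R3 - (3)*R2:  [  0   0  -6   1  28 ]
R4 <- R4 - (-3)*R2:  [   0    0    6    1  -20 ]
R4 <- R4 - (-1)*R3:  [ 0  0  0  2  8 ]
Row echelon form:
[ -4  -1  -4  6  |  45 ]
[  0   4   4  4  |  12 ]
[  0   0  -6  1  |  28 ]
[  0   0   0  2  |   8 ]
Back-substitution:
x_4 = (8) / 2 = 4
x_3 = (28 - (1)*(4)) / -6 = -4
x_2 = (12 - (4)*(-4) - (4)*(4)) / 4 = 3
x_1 = (45 - (-1)*(3) - (-4)*(-4) - (6)*(4)) / -4 = -2

(-2, 3, -4, 4)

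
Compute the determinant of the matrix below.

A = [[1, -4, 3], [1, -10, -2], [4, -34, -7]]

det(A) = 24

Forward elimination:
R2 <- R2 - (1)*R1:  [  0  -6  -5 ]
R3 <- R3 - (4)*R1:  [   0  -18  -19 ]
R3 <- R3 - (3)*R2:  [  0   0  -4 ]
Upper-triangular form:
[ 1  -4   3 ]
[ 0  -6  -5 ]
[ 0   0  -4 ]
det(A) = (-1)^0 * (1) * (-6) * (-4) = 24  (0 row swaps -> sign +1)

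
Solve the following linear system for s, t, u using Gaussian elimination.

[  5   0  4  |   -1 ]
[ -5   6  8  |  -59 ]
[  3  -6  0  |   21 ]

Forward elimination on [A|b]:
R2 <- R2 - (-1)*R1:  [   0    6   12  -60 ]
R3 <- R3 - (3/5)*R1:  [     0     -6  -12/5  108/5 ]
R3 <- R3 - (-1)*R2:  [      0       0    48/5  -192/5 ]
Row echelon form:
[ 5  0     4  |      -1 ]
[ 0  6    12  |     -60 ]
[ 0  0  48/5  |  -192/5 ]
Back-substitution:
u = (-192/5) / (48/5) = -4
t = (-60 - (12)*(-4)) / 6 = -2
s = (-1 - (4)*(-4)) / 5 = 3

(3, -2, -4)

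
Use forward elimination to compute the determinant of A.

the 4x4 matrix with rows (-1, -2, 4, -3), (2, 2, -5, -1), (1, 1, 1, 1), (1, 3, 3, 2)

Forward elimination:
R2 <- R2 - (-2)*R1:  [  0  -2   3  -7 ]
R3 <- R3 - (-1)*R1:  [  0  -1   5  -2 ]
R4 <- R4 - (-1)*R1:  [  0   1   7  -1 ]
R3 <- R3 - (1/2)*R2:  [   0    0  7/2  3/2 ]
R4 <- R4 - (-1/2)*R2:  [    0     0  17/2  -9/2 ]
R4 <- R4 - (17/7)*R3:  [     0      0      0  -57/7 ]
Upper-triangular form:
[ -1  -2    4     -3 ]
[  0  -2    3     -7 ]
[  0   0  7/2    3/2 ]
[  0   0    0  -57/7 ]
det(A) = (-1)^0 * (-1) * (-2) * (7/2) * (-57/7) = -57  (0 row swaps -> sign +1)

det(A) = -57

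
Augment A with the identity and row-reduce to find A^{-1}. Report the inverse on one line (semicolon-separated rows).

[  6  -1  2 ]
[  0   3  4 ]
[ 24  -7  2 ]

inverse = [-17/18 1/3 5/18; -8/3 1 2/3; 2 -1/2 -1/2]

Gauss-Jordan on [A | I]:
R1 <- (1/6)*R1:  [    1  -1/6   1/3  |   1/6     0     0 ]
R3 <- R3 - (24)*R1:  [  0  -3  -6  |  -4   0   1 ]
R2 <- (1/3)*R2:  [   0    1  4/3  |    0  1/3    0 ]
R1 <- R1 - (-1/6)*R2:  [    1     0   5/9  |   1/6  1/18     0 ]
R3 <- R3 - (-3)*R2:  [  0   0  -2  |  -4   1   1 ]
R3 <- (1/-2)*R3:  [    0     0     1  |     2  -1/2  -1/2 ]
R1 <- R1 - (5/9)*R3:  [      1       0       0  |  -17/18     1/3    5/18 ]
R2 <- R2 - (4/3)*R3:  [    0     1     0  |  -8/3     1   2/3 ]
Right block of [I | A^{-1}] is the inverse:
[ -17/18   1/3  5/18 ]
[   -8/3     1   2/3 ]
[      2  -1/2  -1/2 ]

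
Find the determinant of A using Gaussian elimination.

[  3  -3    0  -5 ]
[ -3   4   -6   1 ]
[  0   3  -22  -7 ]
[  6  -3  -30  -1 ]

Forward elimination:
R2 <- R2 - (-1)*R1:  [  0   1  -6  -4 ]
R4 <- R4 - (2)*R1:  [   0    3  -30    9 ]
R3 <- R3 - (3)*R2:  [  0   0  -4   5 ]
R4 <- R4 - (3)*R2:  [   0    0  -12   21 ]
R4 <- R4 - (3)*R3:  [ 0  0  0  6 ]
Upper-triangular form:
[ 3  -3   0  -5 ]
[ 0   1  -6  -4 ]
[ 0   0  -4   5 ]
[ 0   0   0   6 ]
det(A) = (-1)^0 * (3) * (1) * (-4) * (6) = -72  (0 row swaps -> sign +1)

det(A) = -72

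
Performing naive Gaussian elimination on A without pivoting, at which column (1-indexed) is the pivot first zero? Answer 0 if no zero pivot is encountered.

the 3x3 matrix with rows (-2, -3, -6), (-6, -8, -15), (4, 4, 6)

Naive forward elimination:
R2 <- R2 - (3)*R1:  [ 0  1  3 ]
R3 <- R3 - (-2)*R1:  [  0  -2  -6 ]
R3 <- R3 - (-2)*R2:  [ 0  0  0 ]
Matrix at this point:
[ -2  -3  -6 ]
[  0   1   3 ]
[  0   0   0 ]
Pivot entry (3,3) in the last row is zero and there are no rows below to swap with -> zero pivot in column 3 (A is singular).

first zero-pivot column = 3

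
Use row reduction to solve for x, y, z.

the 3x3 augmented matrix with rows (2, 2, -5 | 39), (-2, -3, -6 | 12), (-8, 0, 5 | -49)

Forward elimination on [A|b]:
R2 <- R2 - (-1)*R1:  [   0   -1  -11   51 ]
R3 <- R3 - (-4)*R1:  [   0    8  -15  107 ]
R3 <- R3 - (-8)*R2:  [    0     0  -103   515 ]
Row echelon form:
[ 2   2    -5  |   39 ]
[ 0  -1   -11  |   51 ]
[ 0   0  -103  |  515 ]
Back-substitution:
z = (515) / -103 = -5
y = (51 - (-11)*(-5)) / -1 = 4
x = (39 - (2)*(4) - (-5)*(-5)) / 2 = 3

(3, 4, -5)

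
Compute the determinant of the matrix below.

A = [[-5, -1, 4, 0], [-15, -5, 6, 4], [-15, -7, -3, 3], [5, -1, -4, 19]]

Forward elimination:
R2 <- R2 - (3)*R1:  [  0  -2  -6   4 ]
R3 <- R3 - (3)*R1:  [   0   -4  -15    3 ]
R4 <- R4 - (-1)*R1:  [  0  -2   0  19 ]
R3 <- R3 - (2)*R2:  [  0   0  -3  -5 ]
R4 <- R4 - (1)*R2:  [  0   0   6  15 ]
R4 <- R4 - (-2)*R3:  [ 0  0  0  5 ]
Upper-triangular form:
[ -5  -1   4   0 ]
[  0  -2  -6   4 ]
[  0   0  -3  -5 ]
[  0   0   0   5 ]
det(A) = (-1)^0 * (-5) * (-2) * (-3) * (5) = -150  (0 row swaps -> sign +1)

det(A) = -150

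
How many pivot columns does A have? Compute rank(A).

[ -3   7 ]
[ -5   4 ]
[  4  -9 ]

Row reduction:
R2 <- R2 - (5/3)*R1:  [     0  -23/3 ]
R3 <- R3 - (-4/3)*R1:  [   0  1/3 ]
R3 <- R3 - (-1/23)*R2:  [ 0  0 ]
Row echelon form:
[ -3      7 ]
[  0  -23/3 ]
[  0      0 ]
Nonzero rows / pivot columns: 2

rank(A) = 2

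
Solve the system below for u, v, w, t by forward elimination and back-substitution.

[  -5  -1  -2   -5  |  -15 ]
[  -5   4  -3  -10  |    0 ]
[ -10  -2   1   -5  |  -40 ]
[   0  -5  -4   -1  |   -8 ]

Forward elimination on [A|b]:
R2 <- R2 - (1)*R1:  [  0   5  -1  -5  15 ]
R3 <- R3 - (2)*R1:  [   0    0    5    5  -10 ]
R4 <- R4 - (-1)*R2:  [  0   0  -5  -6   7 ]
R4 <- R4 - (-1)*R3:  [  0   0   0  -1  -3 ]
Row echelon form:
[ -5  -1  -2  -5  |  -15 ]
[  0   5  -1  -5  |   15 ]
[  0   0   5   5  |  -10 ]
[  0   0   0  -1  |   -3 ]
Back-substitution:
t = (-3) / -1 = 3
w = (-10 - (5)*(3)) / 5 = -5
v = (15 - (-1)*(-5) - (-5)*(3)) / 5 = 5
u = (-15 - (-1)*(5) - (-2)*(-5) - (-5)*(3)) / -5 = 1

(1, 5, -5, 3)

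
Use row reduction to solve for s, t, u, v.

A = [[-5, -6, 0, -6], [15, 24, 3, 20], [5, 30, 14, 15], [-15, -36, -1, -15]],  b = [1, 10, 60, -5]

Forward elimination on [A|b]:
R2 <- R2 - (-3)*R1:  [  0   6   3   2  13 ]
R3 <- R3 - (-1)*R1:  [  0  24  14   9  61 ]
R4 <- R4 - (3)*R1:  [   0  -18   -1    3   -8 ]
R3 <- R3 - (4)*R2:  [ 0  0  2  1  9 ]
R4 <- R4 - (-3)*R2:  [  0   0   8   9  31 ]
R4 <- R4 - (4)*R3:  [  0   0   0   5  -5 ]
Row echelon form:
[ -5  -6  0  -6  |   1 ]
[  0   6  3   2  |  13 ]
[  0   0  2   1  |   9 ]
[  0   0  0   5  |  -5 ]
Back-substitution:
v = (-5) / 5 = -1
u = (9 - (1)*(-1)) / 2 = 5
t = (13 - (3)*(5) - (2)*(-1)) / 6 = 0
s = (1 - (-6)*(0) - (-6)*(-1)) / -5 = 1

(1, 0, 5, -1)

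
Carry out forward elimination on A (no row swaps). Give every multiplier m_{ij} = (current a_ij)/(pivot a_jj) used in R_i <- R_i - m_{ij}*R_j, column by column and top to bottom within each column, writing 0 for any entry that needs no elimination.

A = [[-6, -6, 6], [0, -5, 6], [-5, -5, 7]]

multipliers: 0, 5/6, 0

Forward elimination:
R2: entry in column 1 is already 0 -> m_{21} = 0 (no row operation needed)
R3 <- R3 - (5/6)*R1:  [ 0  0  2 ]
R3: entry in column 2 is already 0 -> m_{32} = 0 (no row operation needed)
Multipliers (in order of application): m_{21} = 0, m_{31} = 5/6, m_{32} = 0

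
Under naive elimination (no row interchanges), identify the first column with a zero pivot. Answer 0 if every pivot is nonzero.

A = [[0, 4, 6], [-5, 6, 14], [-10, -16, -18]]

Naive forward elimination:
Pivot entry (1,1) is zero but row 2 has -5 in column 1 -> naive elimination stops; a row interchange (e.g. R1 <-> R2) would be required here.

first zero-pivot column = 1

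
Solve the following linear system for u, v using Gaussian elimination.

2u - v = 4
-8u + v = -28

(4, 4)

Forward elimination on [A|b]:
R2 <- R2 - (-4)*R1:  [   0   -3  -12 ]
Row echelon form:
[ 2  -1  |    4 ]
[ 0  -3  |  -12 ]
Back-substitution:
v = (-12) / -3 = 4
u = (4 - (-1)*(4)) / 2 = 4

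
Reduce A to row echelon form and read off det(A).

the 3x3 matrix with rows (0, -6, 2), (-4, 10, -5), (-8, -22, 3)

Forward elimination:
R1 <-> R2   (pivot in column 1 was zero)
[ -4   10  -5 ]
[  0   -6   2 ]
[ -8  -22   3 ]
R3 <- R3 - (2)*R1:  [   0  -42   13 ]
R3 <- R3 - (7)*R2:  [  0   0  -1 ]
Upper-triangular form:
[ -4  10  -5 ]
[  0  -6   2 ]
[  0   0  -1 ]
det(A) = (-1)^1 * (-4) * (-6) * (-1) = 24  (1 row swap -> sign -1)

det(A) = 24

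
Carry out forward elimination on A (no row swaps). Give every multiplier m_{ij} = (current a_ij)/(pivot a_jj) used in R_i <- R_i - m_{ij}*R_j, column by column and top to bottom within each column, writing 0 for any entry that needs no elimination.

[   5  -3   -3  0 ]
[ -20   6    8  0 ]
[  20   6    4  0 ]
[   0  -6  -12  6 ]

multipliers: -4, 4, 0, -3, 1, -2

Forward elimination:
R2 <- R2 - (-4)*R1:  [  0  -6  -4   0 ]
R3 <- R3 - (4)*R1:  [  0  18  16   0 ]
R4: entry in column 1 is already 0 -> m_{41} = 0 (no row operation needed)
R3 <- R3 - (-3)*R2:  [ 0  0  4  0 ]
R4 <- R4 - (1)*R2:  [  0   0  -8   6 ]
R4 <- R4 - (-2)*R3:  [ 0  0  0  6 ]
Multipliers (in order of application): m_{21} = -4, m_{31} = 4, m_{41} = 0, m_{32} = -3, m_{42} = 1, m_{43} = -2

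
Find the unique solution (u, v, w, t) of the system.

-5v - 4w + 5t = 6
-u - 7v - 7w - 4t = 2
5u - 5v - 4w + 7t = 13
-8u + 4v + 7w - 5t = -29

Forward elimination on [A|b]:
R1 <-> R2   (pivot in column 1 was zero)
[ -1  -7  -7  -4    2 ]
[  0  -5  -4   5    6 ]
[  5  -5  -4   7   13 ]
[ -8   4   7  -5  -29 ]
R3 <- R3 - (-5)*R1:  [   0  -40  -39  -13   23 ]
R4 <- R4 - (8)*R1:  [   0   60   63   27  -45 ]
R3 <- R3 - (8)*R2:  [   0    0   -7  -53  -25 ]
R4 <- R4 - (-12)*R2:  [  0   0  15  87  27 ]
R4 <- R4 - (-15/7)*R3:  [      0       0       0  -186/7  -186/7 ]
Row echelon form:
[ -1  -7  -7      -4  |       2 ]
[  0  -5  -4       5  |       6 ]
[  0   0  -7     -53  |     -25 ]
[  0   0   0  -186/7  |  -186/7 ]
Back-substitution:
t = (-186/7) / (-186/7) = 1
w = (-25 - (-53)*(1)) / -7 = -4
v = (6 - (-4)*(-4) - (5)*(1)) / -5 = 3
u = (2 - (-7)*(3) - (-7)*(-4) - (-4)*(1)) / -1 = 1

(1, 3, -4, 1)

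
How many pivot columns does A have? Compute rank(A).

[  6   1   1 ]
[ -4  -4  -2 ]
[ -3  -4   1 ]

rank(A) = 3

Row reduction:
R2 <- R2 - (-2/3)*R1:  [     0  -10/3   -4/3 ]
R3 <- R3 - (-1/2)*R1:  [    0  -7/2   3/2 ]
R3 <- R3 - (21/20)*R2:  [     0      0  29/10 ]
Row echelon form:
[ 6      1      1 ]
[ 0  -10/3   -4/3 ]
[ 0      0  29/10 ]
Nonzero rows / pivot columns: 3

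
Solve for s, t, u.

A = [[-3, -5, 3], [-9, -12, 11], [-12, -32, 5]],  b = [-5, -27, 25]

(2, -2, -3)

Forward elimination on [A|b]:
R2 <- R2 - (3)*R1:  [   0    3    2  -12 ]
R3 <- R3 - (4)*R1:  [   0  -12   -7   45 ]
R3 <- R3 - (-4)*R2:  [  0   0   1  -3 ]
Row echelon form:
[ -3  -5  3  |   -5 ]
[  0   3  2  |  -12 ]
[  0   0  1  |   -3 ]
Back-substitution:
u = (-3) / 1 = -3
t = (-12 - (2)*(-3)) / 3 = -2
s = (-5 - (-5)*(-2) - (3)*(-3)) / -3 = 2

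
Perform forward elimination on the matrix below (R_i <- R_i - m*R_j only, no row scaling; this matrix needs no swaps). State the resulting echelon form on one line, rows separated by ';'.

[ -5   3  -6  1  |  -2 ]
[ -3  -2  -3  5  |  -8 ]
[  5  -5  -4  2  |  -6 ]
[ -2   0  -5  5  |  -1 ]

Forward elimination:
R2 <- R2 - (3/5)*R1:  [     0  -19/5    3/5   22/5  -34/5 ]
R3 <- R3 - (-1)*R1:  [   0   -2  -10    3   -8 ]
R4 <- R4 - (2/5)*R1:  [     0   -6/5  -13/5   23/5   -1/5 ]
R3 <- R3 - (10/19)*R2:  [       0        0  -196/19    13/19   -84/19 ]
R4 <- R4 - (6/19)*R2:  [      0       0  -53/19   61/19   37/19 ]
R4 <- R4 - (53/196)*R3:  [       0        0        0  593/196     22/7 ]
Row echelon form:
[ -5      3       -6        1  |      -2 ]
[  0  -19/5      3/5     22/5  |   -34/5 ]
[  0      0  -196/19    13/19  |  -84/19 ]
[  0      0        0  593/196  |    22/7 ]

REF = [-5 3 -6 1 -2; 0 -19/5 3/5 22/5 -34/5; 0 0 -196/19 13/19 -84/19; 0 0 0 593/196 22/7]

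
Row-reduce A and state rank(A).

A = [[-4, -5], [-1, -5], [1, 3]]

rank(A) = 2

Row reduction:
R2 <- R2 - (1/4)*R1:  [     0  -15/4 ]
R3 <- R3 - (-1/4)*R1:  [   0  7/4 ]
R3 <- R3 - (-7/15)*R2:  [ 0  0 ]
Row echelon form:
[ -4     -5 ]
[  0  -15/4 ]
[  0      0 ]
Nonzero rows / pivot columns: 2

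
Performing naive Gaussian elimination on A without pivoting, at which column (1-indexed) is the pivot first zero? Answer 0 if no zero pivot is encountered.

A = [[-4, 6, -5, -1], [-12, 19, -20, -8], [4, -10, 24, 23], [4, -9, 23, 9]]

Naive forward elimination:
R2 <- R2 - (3)*R1:  [  0   1  -5  -5 ]
R3 <- R3 - (-1)*R1:  [  0  -4  19  22 ]
R4 <- R4 - (-1)*R1:  [  0  -3  18   8 ]
R3 <- R3 - (-4)*R2:  [  0   0  -1   2 ]
R4 <- R4 - (-3)*R2:  [  0   0   3  -7 ]
R4 <- R4 - (-3)*R3:  [  0   0   0  -1 ]
All pivots nonzero; naive elimination completes without hitting a zero pivot.

first zero-pivot column = 0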